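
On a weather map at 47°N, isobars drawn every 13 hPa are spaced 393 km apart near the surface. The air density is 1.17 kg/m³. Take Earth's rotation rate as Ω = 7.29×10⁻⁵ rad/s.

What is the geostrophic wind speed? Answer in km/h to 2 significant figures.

Coriolis parameter at 47°N:
f = 2Ω sin φ = 2 × 7.29×10⁻⁵ × sin 47° = 1.07×10⁻⁴ s⁻¹
Pressure gradient: |∂P/∂n| = 1300 Pa / 393000 m = 3.31×10⁻³ Pa/m
Geostrophic balance (pressure-gradient force = Coriolis force):
V_g = (1/(fρ)) |∂P/∂n| = 3.31×10⁻³ / (1.07×10⁻⁴ × 1.17) = 26.5 m/s
Converting: 26.5 m/s × 3.6 = 95 km/h

95 km/h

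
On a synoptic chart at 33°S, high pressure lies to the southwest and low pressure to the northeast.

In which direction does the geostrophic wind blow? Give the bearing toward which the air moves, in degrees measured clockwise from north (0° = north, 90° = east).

315°

The pressure-gradient force points toward the northeast (bearing 045°).
Geostrophic balance: in the Southern Hemisphere the Coriolis force deflects motion to the left, so the geostrophic wind blows 90° to the left of the pressure-gradient force (low pressure on the right).
Rotating 045° by 90° counterclockwise gives 315° — the wind blows toward the northwest.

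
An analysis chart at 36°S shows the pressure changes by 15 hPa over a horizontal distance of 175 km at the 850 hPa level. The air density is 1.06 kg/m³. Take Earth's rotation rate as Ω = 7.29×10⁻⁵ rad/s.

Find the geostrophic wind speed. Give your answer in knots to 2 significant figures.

Coriolis parameter at 36°S:
f = 2Ω sin φ = 2 × 7.29×10⁻⁵ × sin 36° = 8.57×10⁻⁵ s⁻¹
Pressure gradient: |∂P/∂n| = 1500 Pa / 175000 m = 8.57×10⁻³ Pa/m
Geostrophic balance (pressure-gradient force = Coriolis force):
V_g = (1/(fρ)) |∂P/∂n| = 8.57×10⁻³ / (8.57×10⁻⁵ × 1.06) = 94.4 m/s
Converting: 94.4 m/s × 1.944 = 180 knots

180 knots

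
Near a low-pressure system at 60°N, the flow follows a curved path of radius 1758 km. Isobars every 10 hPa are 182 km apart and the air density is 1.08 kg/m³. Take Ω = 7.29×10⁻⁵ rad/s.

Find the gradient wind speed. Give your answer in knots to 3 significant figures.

67.7 knots

Coriolis parameter at 60°N:
f = 2Ω sin φ = 2 × 7.29×10⁻⁵ × sin 60° = 1.26×10⁻⁴ s⁻¹
Pressure gradient: |∂P/∂n| = 1000 Pa / 182000 m = 5.49×10⁻³ Pa/m
Geostrophic speed: V_g = |∂P/∂n|/(fρ) = 5.49×10⁻³/(1.26×10⁻⁴ × 1.08) = 40.3 m/s
Around a low, centrifugal force acts outward with Coriolis, so pressure-gradient force balances both:
(1/ρ)|∂P/∂n| = fV + V²/R  →  V² + fR·V − fR·V_g = 0
With fR = 1.26×10⁻⁴ × 1758×10³ m = 222 m/s:
V = [−fR + √((fR)² + 4 fR V_g)]/2 = [−222 + √(222² + 4×222×40.3)]/2 = 34.8 m/s
Subgeostrophic (V < V_g = 40.3 m/s), as expected around a low.
Converting: 34.8 m/s × 1.944 = 67.7 knots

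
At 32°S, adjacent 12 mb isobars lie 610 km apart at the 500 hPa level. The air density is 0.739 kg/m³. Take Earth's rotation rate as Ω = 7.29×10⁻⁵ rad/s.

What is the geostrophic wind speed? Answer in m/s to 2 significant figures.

34 m/s

Coriolis parameter at 32°S:
f = 2Ω sin φ = 2 × 7.29×10⁻⁵ × sin 32° = 7.73×10⁻⁵ s⁻¹
Pressure gradient: |∂P/∂n| = 1200 Pa / 610000 m = 1.97×10⁻³ Pa/m
Geostrophic balance (pressure-gradient force = Coriolis force):
V_g = (1/(fρ)) |∂P/∂n| = 1.97×10⁻³ / (7.73×10⁻⁵ × 0.739) = 34.5 m/s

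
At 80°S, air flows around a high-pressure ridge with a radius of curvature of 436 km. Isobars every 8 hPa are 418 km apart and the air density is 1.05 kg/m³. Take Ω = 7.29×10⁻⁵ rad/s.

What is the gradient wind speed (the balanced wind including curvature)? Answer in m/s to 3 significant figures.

Coriolis parameter at 80°S:
f = 2Ω sin φ = 2 × 7.29×10⁻⁵ × sin 80° = 1.44×10⁻⁴ s⁻¹
Pressure gradient: |∂P/∂n| = 800 Pa / 418000 m = 1.91×10⁻³ Pa/m
Geostrophic speed: V_g = |∂P/∂n|/(fρ) = 1.91×10⁻³/(1.44×10⁻⁴ × 1.05) = 12.7 m/s
Around a high, pressure-gradient force acts outward with centrifugal, so Coriolis balances both:
fV = (1/ρ)|∂P/∂n| + V²/R  →  V² − fR·V + fR·V_g = 0
With fR = 1.44×10⁻⁴ × 436×10³ m = 62.6 m/s:
V = [fR − √((fR)² − 4 fR V_g)]/2 = [62.6 − √(62.6² − 4×62.6×12.7)]/2 = 17.7 m/s
Supergeostrophic (V > V_g = 12.7 m/s), as expected around a high.

17.7 m/s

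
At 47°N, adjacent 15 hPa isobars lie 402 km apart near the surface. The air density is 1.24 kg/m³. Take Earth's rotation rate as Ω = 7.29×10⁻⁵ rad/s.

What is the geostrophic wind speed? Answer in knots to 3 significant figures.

54.9 knots

Coriolis parameter at 47°N:
f = 2Ω sin φ = 2 × 7.29×10⁻⁵ × sin 47° = 1.07×10⁻⁴ s⁻¹
Pressure gradient: |∂P/∂n| = 1500 Pa / 402000 m = 3.73×10⁻³ Pa/m
Geostrophic balance (pressure-gradient force = Coriolis force):
V_g = (1/(fρ)) |∂P/∂n| = 3.73×10⁻³ / (1.07×10⁻⁴ × 1.24) = 28.2 m/s
Converting: 28.2 m/s × 1.944 = 54.9 knots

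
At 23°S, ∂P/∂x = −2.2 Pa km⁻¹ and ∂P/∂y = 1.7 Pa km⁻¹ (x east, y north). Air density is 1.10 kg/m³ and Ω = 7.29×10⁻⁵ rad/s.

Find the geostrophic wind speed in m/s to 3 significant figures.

Coriolis parameter at 23°S:
f = 2Ω sin φ = 2 × 7.29×10⁻⁵ × sin 23° = 5.70×10⁻⁵ s⁻¹
In the Southern Hemisphere f is negative: f = −5.70×10⁻⁵ s⁻¹.
Component geostrophic relations (x east, y north):
u_g = −(1/(fρ)) ∂P/∂y,  v_g = (1/(fρ)) ∂P/∂x
u_g = −(1.7×10⁻³)/(−5.70×10⁻⁵ × 1.10) = 27.1 m/s;  v_g = (−2.2×10⁻³)/(−5.70×10⁻⁵ × 1.10) = 35.1 m/s
|V_g| = √(u_g² + v_g²) = 44.4 m/s

44.4 m/s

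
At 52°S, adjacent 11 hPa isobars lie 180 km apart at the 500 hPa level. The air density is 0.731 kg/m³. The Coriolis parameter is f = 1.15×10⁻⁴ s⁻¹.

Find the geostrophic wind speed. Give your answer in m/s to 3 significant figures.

Pressure gradient: |∂P/∂n| = 1100 Pa / 180000 m = 6.11×10⁻³ Pa/m
Geostrophic balance (pressure-gradient force = Coriolis force):
V_g = (1/(fρ)) |∂P/∂n| = 6.11×10⁻³ / (1.15×10⁻⁴ × 0.731) = 72.7 m/s

72.7 m/s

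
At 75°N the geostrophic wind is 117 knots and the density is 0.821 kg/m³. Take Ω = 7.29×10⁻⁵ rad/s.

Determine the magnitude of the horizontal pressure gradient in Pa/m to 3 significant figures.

6.96×10⁻³ Pa/m

Coriolis parameter at 75°N:
f = 2Ω sin φ = 2 × 7.29×10⁻⁵ × sin 75° = 1.41×10⁻⁴ s⁻¹
Wind speed in SI: 117 knots = 60.2 m/s
Geostrophic balance rearranged: |∂P/∂n| = f ρ V_g
|∂P/∂n| = 1.41×10⁻⁴ × 0.821 × 60.2 = 6.96×10⁻³ Pa/m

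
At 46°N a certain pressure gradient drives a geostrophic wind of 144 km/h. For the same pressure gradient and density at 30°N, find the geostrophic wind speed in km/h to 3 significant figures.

207 km/h

With the same pressure gradient and density, V_g ∝ 1/f ∝ 1/sin φ.
V₂ = V₁ · sin φ₁ / sin φ₂ = 144 × sin 46° / sin 30°
V₂ = 144 × 0.7193/0.5000 = 207 km/h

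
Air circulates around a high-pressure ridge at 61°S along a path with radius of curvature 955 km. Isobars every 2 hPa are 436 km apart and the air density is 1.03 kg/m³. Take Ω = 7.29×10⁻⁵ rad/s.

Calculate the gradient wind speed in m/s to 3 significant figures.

3.60 m/s

Coriolis parameter at 61°S:
f = 2Ω sin φ = 2 × 7.29×10⁻⁵ × sin 61° = 1.28×10⁻⁴ s⁻¹
Pressure gradient: |∂P/∂n| = 200 Pa / 436000 m = 4.59×10⁻⁴ Pa/m
Geostrophic speed: V_g = |∂P/∂n|/(fρ) = 4.59×10⁻⁴/(1.28×10⁻⁴ × 1.03) = 3.49 m/s
Around a high, pressure-gradient force acts outward with centrifugal, so Coriolis balances both:
fV = (1/ρ)|∂P/∂n| + V²/R  →  V² − fR·V + fR·V_g = 0
With fR = 1.28×10⁻⁴ × 955×10³ m = 122 m/s:
V = [fR − √((fR)² − 4 fR V_g)]/2 = [122 − √(122² − 4×122×3.49)]/2 = 3.6 m/s
Supergeostrophic (V > V_g = 3.49 m/s), as expected around a high.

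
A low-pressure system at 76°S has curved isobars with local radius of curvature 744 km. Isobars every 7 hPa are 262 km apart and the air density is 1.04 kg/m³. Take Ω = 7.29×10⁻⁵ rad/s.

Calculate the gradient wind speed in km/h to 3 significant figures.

Coriolis parameter at 76°S:
f = 2Ω sin φ = 2 × 7.29×10⁻⁵ × sin 76° = 1.41×10⁻⁴ s⁻¹
Pressure gradient: |∂P/∂n| = 700 Pa / 262000 m = 2.67×10⁻³ Pa/m
Geostrophic speed: V_g = |∂P/∂n|/(fρ) = 2.67×10⁻³/(1.41×10⁻⁴ × 1.04) = 18.2 m/s
Around a low, centrifugal force acts outward with Coriolis, so pressure-gradient force balances both:
(1/ρ)|∂P/∂n| = fV + V²/R  →  V² + fR·V − fR·V_g = 0
With fR = 1.41×10⁻⁴ × 744×10³ m = 105 m/s:
V = [−fR + √((fR)² + 4 fR V_g)]/2 = [−105 + √(105² + 4×105×18.2)]/2 = 15.8 m/s
Subgeostrophic (V < V_g = 18.2 m/s), as expected around a low.
Converting: 15.8 m/s × 3.6 = 56.8 km/h

56.8 km/h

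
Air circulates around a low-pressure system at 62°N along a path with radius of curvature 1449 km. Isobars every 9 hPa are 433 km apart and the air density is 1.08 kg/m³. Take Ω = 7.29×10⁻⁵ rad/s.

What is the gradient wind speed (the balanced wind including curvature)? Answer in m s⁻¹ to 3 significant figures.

13.9 m s⁻¹

Coriolis parameter at 62°N:
f = 2Ω sin φ = 2 × 7.29×10⁻⁵ × sin 62° = 1.29×10⁻⁴ s⁻¹
Pressure gradient: |∂P/∂n| = 900 Pa / 433000 m = 2.08×10⁻³ Pa/m
Geostrophic speed: V_g = |∂P/∂n|/(fρ) = 2.08×10⁻³/(1.29×10⁻⁴ × 1.08) = 14.9 m/s
Around a low, centrifugal force acts outward with Coriolis, so pressure-gradient force balances both:
(1/ρ)|∂P/∂n| = fV + V²/R  →  V² + fR·V − fR·V_g = 0
With fR = 1.29×10⁻⁴ × 1449×10³ m = 187 m/s:
V = [−fR + √((fR)² + 4 fR V_g)]/2 = [−187 + √(187² + 4×187×14.9)]/2 = 13.9 m/s
Subgeostrophic (V < V_g = 14.9 m/s), as expected around a low.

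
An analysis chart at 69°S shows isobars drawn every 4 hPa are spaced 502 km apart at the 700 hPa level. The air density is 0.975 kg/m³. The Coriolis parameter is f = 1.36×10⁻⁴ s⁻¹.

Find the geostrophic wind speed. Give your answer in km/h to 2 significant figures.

22 km/h

Pressure gradient: |∂P/∂n| = 400 Pa / 502000 m = 7.97×10⁻⁴ Pa/m
Geostrophic balance (pressure-gradient force = Coriolis force):
V_g = (1/(fρ)) |∂P/∂n| = 7.97×10⁻⁴ / (1.36×10⁻⁴ × 0.975) = 6.01 m/s
Converting: 6.01 m/s × 3.6 = 22 km/h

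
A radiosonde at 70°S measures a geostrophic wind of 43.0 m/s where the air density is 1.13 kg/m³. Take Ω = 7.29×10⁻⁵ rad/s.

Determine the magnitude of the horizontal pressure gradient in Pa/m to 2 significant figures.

6.7×10⁻³ Pa/m

Coriolis parameter at 70°S:
f = 2Ω sin φ = 2 × 7.29×10⁻⁵ × sin 70° = 1.37×10⁻⁴ s⁻¹
Geostrophic balance rearranged: |∂P/∂n| = f ρ V_g
|∂P/∂n| = 1.37×10⁻⁴ × 1.13 × 43.0 = 6.66×10⁻³ Pa/m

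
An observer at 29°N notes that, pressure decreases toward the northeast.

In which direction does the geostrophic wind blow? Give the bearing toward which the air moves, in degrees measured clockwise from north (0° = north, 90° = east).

The pressure-gradient force points toward the northeast (bearing 045°).
Geostrophic balance: in the Northern Hemisphere the Coriolis force deflects motion to the right, so the geostrophic wind blows 90° to the right of the pressure-gradient force (low pressure on the left).
Rotating 045° by 90° clockwise gives 135° — the wind blows toward the southeast.

135°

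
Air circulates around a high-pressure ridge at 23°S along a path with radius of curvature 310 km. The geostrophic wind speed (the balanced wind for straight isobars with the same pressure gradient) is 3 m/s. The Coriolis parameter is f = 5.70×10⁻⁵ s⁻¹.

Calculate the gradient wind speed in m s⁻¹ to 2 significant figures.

Around a high, pressure-gradient force acts outward with centrifugal, so Coriolis balances both:
fV = (1/ρ)|∂P/∂n| + V²/R  →  V² − fR·V + fR·V_g = 0
With fR = 5.70×10⁻⁵ × 310×10³ m = 17.7 m/s:
V = [fR − √((fR)² − 4 fR V_g)]/2 = [17.7 − √(17.7² − 4×17.7×3)]/2 = 3.83 m/s
Supergeostrophic (V > V_g = 3 m/s), as expected around a high.

3.8 m s⁻¹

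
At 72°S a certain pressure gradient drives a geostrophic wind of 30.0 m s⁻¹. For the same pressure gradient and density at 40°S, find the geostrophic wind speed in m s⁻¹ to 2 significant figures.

With the same pressure gradient and density, V_g ∝ 1/f ∝ 1/sin φ.
V₂ = V₁ · sin φ₁ / sin φ₂ = 30.0 × sin 72° / sin 40°
V₂ = 30.0 × 0.9511/0.6428 = 44 m s⁻¹

44 m s⁻¹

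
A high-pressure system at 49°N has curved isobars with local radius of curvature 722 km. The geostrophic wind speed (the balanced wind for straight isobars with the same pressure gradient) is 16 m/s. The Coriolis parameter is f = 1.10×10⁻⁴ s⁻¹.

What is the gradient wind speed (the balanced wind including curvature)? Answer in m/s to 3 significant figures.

Around a high, pressure-gradient force acts outward with centrifugal, so Coriolis balances both:
fV = (1/ρ)|∂P/∂n| + V²/R  →  V² − fR·V + fR·V_g = 0
With fR = 1.10×10⁻⁴ × 722×10³ m = 79.4 m/s:
V = [fR − √((fR)² − 4 fR V_g)]/2 = [79.4 − √(79.4² − 4×79.4×16)]/2 = 22.2 m/s
Supergeostrophic (V > V_g = 16 m/s), as expected around a high.

22.2 m/s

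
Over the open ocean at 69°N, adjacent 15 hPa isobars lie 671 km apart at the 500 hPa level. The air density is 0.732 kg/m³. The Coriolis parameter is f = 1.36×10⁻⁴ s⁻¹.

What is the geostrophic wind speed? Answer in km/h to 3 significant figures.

Pressure gradient: |∂P/∂n| = 1500 Pa / 671000 m = 2.24×10⁻³ Pa/m
Geostrophic balance (pressure-gradient force = Coriolis force):
V_g = (1/(fρ)) |∂P/∂n| = 2.24×10⁻³ / (1.36×10⁻⁴ × 0.732) = 22.5 m/s
Converting: 22.5 m/s × 3.6 = 80.8 km/h

80.8 km/h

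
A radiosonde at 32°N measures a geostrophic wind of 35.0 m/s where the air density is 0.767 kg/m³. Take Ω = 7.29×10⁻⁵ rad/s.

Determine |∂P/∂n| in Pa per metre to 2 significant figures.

2.1×10⁻³ Pa/m

Coriolis parameter at 32°N:
f = 2Ω sin φ = 2 × 7.29×10⁻⁵ × sin 32° = 7.73×10⁻⁵ s⁻¹
Geostrophic balance rearranged: |∂P/∂n| = f ρ V_g
|∂P/∂n| = 7.73×10⁻⁵ × 0.767 × 35.0 = 2.07×10⁻³ Pa/m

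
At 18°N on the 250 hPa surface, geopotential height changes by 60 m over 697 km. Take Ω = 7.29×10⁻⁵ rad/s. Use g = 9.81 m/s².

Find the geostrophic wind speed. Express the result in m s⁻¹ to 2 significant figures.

19 m s⁻¹

Coriolis parameter at 18°N:
f = 2Ω sin φ = 2 × 7.29×10⁻⁵ × sin 18° = 4.51×10⁻⁵ s⁻¹
Height gradient: |∂Z/∂n| = 60 m / 697000 m = 8.61×10⁻⁵
On a pressure surface, geostrophic balance gives V_g = (g/f)|∂Z/∂n|:
V_g = 9.81 × 8.61×10⁻⁵ / 4.51×10⁻⁵ = 18.7 m/s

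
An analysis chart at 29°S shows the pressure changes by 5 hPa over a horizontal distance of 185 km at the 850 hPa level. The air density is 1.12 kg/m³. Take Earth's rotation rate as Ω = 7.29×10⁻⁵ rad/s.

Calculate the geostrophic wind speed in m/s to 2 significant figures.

34 m/s

Coriolis parameter at 29°S:
f = 2Ω sin φ = 2 × 7.29×10⁻⁵ × sin 29° = 7.07×10⁻⁵ s⁻¹
Pressure gradient: |∂P/∂n| = 500 Pa / 185000 m = 2.70×10⁻³ Pa/m
Geostrophic balance (pressure-gradient force = Coriolis force):
V_g = (1/(fρ)) |∂P/∂n| = 2.70×10⁻³ / (7.07×10⁻⁵ × 1.12) = 34.1 m/s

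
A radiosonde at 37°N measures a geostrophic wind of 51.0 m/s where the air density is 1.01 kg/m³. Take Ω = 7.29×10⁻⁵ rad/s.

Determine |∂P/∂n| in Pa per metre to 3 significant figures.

Coriolis parameter at 37°N:
f = 2Ω sin φ = 2 × 7.29×10⁻⁵ × sin 37° = 8.77×10⁻⁵ s⁻¹
Geostrophic balance rearranged: |∂P/∂n| = f ρ V_g
|∂P/∂n| = 8.77×10⁻⁵ × 1.01 × 51.0 = 4.52×10⁻³ Pa/m

4.52×10⁻³ Pa/m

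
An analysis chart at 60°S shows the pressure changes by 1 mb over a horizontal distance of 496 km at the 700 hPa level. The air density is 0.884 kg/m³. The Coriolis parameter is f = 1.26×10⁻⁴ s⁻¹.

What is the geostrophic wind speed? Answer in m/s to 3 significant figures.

Pressure gradient: |∂P/∂n| = 100 Pa / 496000 m = 2.02×10⁻⁴ Pa/m
Geostrophic balance (pressure-gradient force = Coriolis force):
V_g = (1/(fρ)) |∂P/∂n| = 2.02×10⁻⁴ / (1.26×10⁻⁴ × 0.884) = 1.81 m/s

1.81 m/s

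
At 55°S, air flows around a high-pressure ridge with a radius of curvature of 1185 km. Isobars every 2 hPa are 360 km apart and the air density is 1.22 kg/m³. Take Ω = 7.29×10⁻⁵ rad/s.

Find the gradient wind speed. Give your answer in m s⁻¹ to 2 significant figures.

Coriolis parameter at 55°S:
f = 2Ω sin φ = 2 × 7.29×10⁻⁵ × sin 55° = 1.19×10⁻⁴ s⁻¹
Pressure gradient: |∂P/∂n| = 200 Pa / 360000 m = 5.56×10⁻⁴ Pa/m
Geostrophic speed: V_g = |∂P/∂n|/(fρ) = 5.56×10⁻⁴/(1.19×10⁻⁴ × 1.22) = 3.81 m/s
Around a high, pressure-gradient force acts outward with centrifugal, so Coriolis balances both:
fV = (1/ρ)|∂P/∂n| + V²/R  →  V² − fR·V + fR·V_g = 0
With fR = 1.19×10⁻⁴ × 1185×10³ m = 142 m/s:
V = [fR − √((fR)² − 4 fR V_g)]/2 = [142 − √(142² − 4×142×3.81)]/2 = 3.92 m/s
Supergeostrophic (V > V_g = 3.81 m/s), as expected around a high.

3.9 m s⁻¹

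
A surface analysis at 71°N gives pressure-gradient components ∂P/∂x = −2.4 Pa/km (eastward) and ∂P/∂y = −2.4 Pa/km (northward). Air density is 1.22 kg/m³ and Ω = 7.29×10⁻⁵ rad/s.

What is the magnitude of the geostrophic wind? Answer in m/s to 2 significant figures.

Coriolis parameter at 71°N:
f = 2Ω sin φ = 2 × 7.29×10⁻⁵ × sin 71° = 1.38×10⁻⁴ s⁻¹
Component geostrophic relations (x east, y north):
u_g = −(1/(fρ)) ∂P/∂y,  v_g = (1/(fρ)) ∂P/∂x
u_g = −(−2.4×10⁻³)/(1.38×10⁻⁴ × 1.22) = 14.3 m/s;  v_g = (−2.4×10⁻³)/(1.38×10⁻⁴ × 1.22) = −14.3 m/s
|V_g| = √(u_g² + v_g²) = 20.2 m/s

20 m/s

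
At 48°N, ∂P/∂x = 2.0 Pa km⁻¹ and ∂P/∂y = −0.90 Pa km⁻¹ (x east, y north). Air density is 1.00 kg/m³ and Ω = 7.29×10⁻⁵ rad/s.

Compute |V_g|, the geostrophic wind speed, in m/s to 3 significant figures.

Coriolis parameter at 48°N:
f = 2Ω sin φ = 2 × 7.29×10⁻⁵ × sin 48° = 1.08×10⁻⁴ s⁻¹
Component geostrophic relations (x east, y north):
u_g = −(1/(fρ)) ∂P/∂y,  v_g = (1/(fρ)) ∂P/∂x
u_g = −(−0.90×10⁻³)/(1.08×10⁻⁴ × 1.00) = 8.31 m/s;  v_g = (2.0×10⁻³)/(1.08×10⁻⁴ × 1.00) = 18.5 m/s
|V_g| = √(u_g² + v_g²) = 20.2 m/s

20.2 m/s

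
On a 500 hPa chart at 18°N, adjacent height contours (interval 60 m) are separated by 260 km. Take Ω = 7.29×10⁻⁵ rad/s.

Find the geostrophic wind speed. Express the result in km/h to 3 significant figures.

Coriolis parameter at 18°N:
f = 2Ω sin φ = 2 × 7.29×10⁻⁵ × sin 18° = 4.51×10⁻⁵ s⁻¹
Height gradient: |∂Z/∂n| = 60 m / 260000 m = 2.31×10⁻⁴
On a pressure surface, geostrophic balance gives V_g = (g/f)|∂Z/∂n|:
V_g = 9.81 × 2.31×10⁻⁴ / 4.51×10⁻⁵ = 50.2 m/s
Converting: 50.2 m/s × 3.6 = 181 km/h

181 km/h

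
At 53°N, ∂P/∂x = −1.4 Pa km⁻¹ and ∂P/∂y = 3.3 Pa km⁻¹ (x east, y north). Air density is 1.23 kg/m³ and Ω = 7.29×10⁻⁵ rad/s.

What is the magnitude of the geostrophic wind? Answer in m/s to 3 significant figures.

Coriolis parameter at 53°N:
f = 2Ω sin φ = 2 × 7.29×10⁻⁵ × sin 53° = 1.16×10⁻⁴ s⁻¹
Component geostrophic relations (x east, y north):
u_g = −(1/(fρ)) ∂P/∂y,  v_g = (1/(fρ)) ∂P/∂x
u_g = −(3.3×10⁻³)/(1.16×10⁻⁴ × 1.23) = −23.0 m/s;  v_g = (−1.4×10⁻³)/(1.16×10⁻⁴ × 1.23) = −9.78 m/s
|V_g| = √(u_g² + v_g²) = 25.0 m/s

25.0 m/s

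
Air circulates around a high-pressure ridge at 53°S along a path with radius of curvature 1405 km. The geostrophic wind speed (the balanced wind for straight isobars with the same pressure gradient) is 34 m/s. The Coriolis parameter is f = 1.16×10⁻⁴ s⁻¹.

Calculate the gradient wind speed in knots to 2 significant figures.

Around a high, pressure-gradient force acts outward with centrifugal, so Coriolis balances both:
fV = (1/ρ)|∂P/∂n| + V²/R  →  V² − fR·V + fR·V_g = 0
With fR = 1.16×10⁻⁴ × 1405×10³ m = 163 m/s:
V = [fR − √((fR)² − 4 fR V_g)]/2 = [163 − √(163² − 4×163×34)]/2 = 48.3 m/s
Supergeostrophic (V > V_g = 34 m/s), as expected around a high.
Converting: 48.3 m/s × 1.944 = 94 knots

94 knots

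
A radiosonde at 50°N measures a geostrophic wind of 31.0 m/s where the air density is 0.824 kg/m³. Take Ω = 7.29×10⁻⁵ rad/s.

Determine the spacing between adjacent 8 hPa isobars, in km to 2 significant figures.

Coriolis parameter at 50°N:
f = 2Ω sin φ = 2 × 7.29×10⁻⁵ × sin 50° = 1.12×10⁻⁴ s⁻¹
Geostrophic balance rearranged: |∂P/∂n| = f ρ V_g
|∂P/∂n| = 1.12×10⁻⁴ × 0.824 × 31.0 = 2.85×10⁻³ Pa/m
Isobar spacing: Δn = ΔP/|∂P/∂n| = 800 Pa / 2.85×10⁻³ Pa/m = 280407 m ≈ 280 km

280 km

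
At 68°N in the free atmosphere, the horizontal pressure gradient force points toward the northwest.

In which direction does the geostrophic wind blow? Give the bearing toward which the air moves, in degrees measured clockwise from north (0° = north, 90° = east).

The pressure-gradient force points toward the northwest (bearing 315°).
Geostrophic balance: in the Northern Hemisphere the Coriolis force deflects motion to the right, so the geostrophic wind blows 90° to the right of the pressure-gradient force (low pressure on the left).
Rotating 315° by 90° clockwise gives 045° — the wind blows toward the northeast.

045°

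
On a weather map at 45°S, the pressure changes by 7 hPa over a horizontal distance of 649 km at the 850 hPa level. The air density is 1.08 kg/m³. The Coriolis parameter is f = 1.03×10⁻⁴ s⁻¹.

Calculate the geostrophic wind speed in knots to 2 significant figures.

19 knots

Pressure gradient: |∂P/∂n| = 700 Pa / 649000 m = 1.08×10⁻³ Pa/m
Geostrophic balance (pressure-gradient force = Coriolis force):
V_g = (1/(fρ)) |∂P/∂n| = 1.08×10⁻³ / (1.03×10⁻⁴ × 1.08) = 9.70 m/s
Converting: 9.70 m/s × 1.944 = 19 knots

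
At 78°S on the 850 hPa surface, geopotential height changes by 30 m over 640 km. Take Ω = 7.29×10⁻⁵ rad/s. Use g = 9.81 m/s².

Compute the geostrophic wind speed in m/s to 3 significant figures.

3.22 m/s

Coriolis parameter at 78°S:
f = 2Ω sin φ = 2 × 7.29×10⁻⁵ × sin 78° = 1.43×10⁻⁴ s⁻¹
Height gradient: |∂Z/∂n| = 30 m / 640000 m = 4.69×10⁻⁵
On a pressure surface, geostrophic balance gives V_g = (g/f)|∂Z/∂n|:
V_g = 9.81 × 4.69×10⁻⁵ / 1.43×10⁻⁴ = 3.22 m/s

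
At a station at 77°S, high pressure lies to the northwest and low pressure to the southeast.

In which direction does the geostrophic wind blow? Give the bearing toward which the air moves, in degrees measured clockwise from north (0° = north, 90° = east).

045°

The pressure-gradient force points toward the southeast (bearing 135°).
Geostrophic balance: in the Southern Hemisphere the Coriolis force deflects motion to the left, so the geostrophic wind blows 90° to the left of the pressure-gradient force (low pressure on the right).
Rotating 135° by 90° counterclockwise gives 045° — the wind blows toward the northeast.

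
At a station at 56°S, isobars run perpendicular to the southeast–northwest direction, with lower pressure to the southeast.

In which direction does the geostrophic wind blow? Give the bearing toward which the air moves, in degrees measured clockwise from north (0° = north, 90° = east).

The pressure-gradient force points toward the southeast (bearing 135°).
Geostrophic balance: in the Southern Hemisphere the Coriolis force deflects motion to the left, so the geostrophic wind blows 90° to the left of the pressure-gradient force (low pressure on the right).
Rotating 135° by 90° counterclockwise gives 045° — the wind blows toward the northeast.

045°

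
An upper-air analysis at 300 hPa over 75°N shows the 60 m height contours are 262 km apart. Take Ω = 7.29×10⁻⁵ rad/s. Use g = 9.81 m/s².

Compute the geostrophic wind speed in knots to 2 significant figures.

Coriolis parameter at 75°N:
f = 2Ω sin φ = 2 × 7.29×10⁻⁵ × sin 75° = 1.41×10⁻⁴ s⁻¹
Height gradient: |∂Z/∂n| = 60 m / 262000 m = 2.29×10⁻⁴
On a pressure surface, geostrophic balance gives V_g = (g/f)|∂Z/∂n|:
V_g = 9.81 × 2.29×10⁻⁴ / 1.41×10⁻⁴ = 16.0 m/s
Converting: 16.0 m/s × 1.944 = 31 knots

31 knots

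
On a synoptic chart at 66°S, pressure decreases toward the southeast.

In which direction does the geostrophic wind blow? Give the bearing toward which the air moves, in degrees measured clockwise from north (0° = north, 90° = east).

The pressure-gradient force points toward the southeast (bearing 135°).
Geostrophic balance: in the Southern Hemisphere the Coriolis force deflects motion to the left, so the geostrophic wind blows 90° to the left of the pressure-gradient force (low pressure on the right).
Rotating 135° by 90° counterclockwise gives 045° — the wind blows toward the northeast.

045°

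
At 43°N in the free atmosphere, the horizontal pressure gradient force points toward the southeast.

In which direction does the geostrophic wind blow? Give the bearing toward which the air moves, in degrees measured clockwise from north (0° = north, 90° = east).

225°

The pressure-gradient force points toward the southeast (bearing 135°).
Geostrophic balance: in the Northern Hemisphere the Coriolis force deflects motion to the right, so the geostrophic wind blows 90° to the right of the pressure-gradient force (low pressure on the left).
Rotating 135° by 90° clockwise gives 225° — the wind blows toward the southwest.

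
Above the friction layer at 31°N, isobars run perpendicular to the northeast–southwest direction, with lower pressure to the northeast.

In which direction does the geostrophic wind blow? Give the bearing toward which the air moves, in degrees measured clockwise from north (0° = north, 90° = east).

135°

The pressure-gradient force points toward the northeast (bearing 045°).
Geostrophic balance: in the Northern Hemisphere the Coriolis force deflects motion to the right, so the geostrophic wind blows 90° to the right of the pressure-gradient force (low pressure on the left).
Rotating 045° by 90° clockwise gives 135° — the wind blows toward the southeast.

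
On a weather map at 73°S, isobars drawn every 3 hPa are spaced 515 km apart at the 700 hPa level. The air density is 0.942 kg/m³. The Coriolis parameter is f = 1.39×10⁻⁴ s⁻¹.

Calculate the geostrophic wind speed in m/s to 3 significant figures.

4.45 m/s

Pressure gradient: |∂P/∂n| = 300 Pa / 515000 m = 5.83×10⁻⁴ Pa/m
Geostrophic balance (pressure-gradient force = Coriolis force):
V_g = (1/(fρ)) |∂P/∂n| = 5.83×10⁻⁴ / (1.39×10⁻⁴ × 0.942) = 4.45 m/s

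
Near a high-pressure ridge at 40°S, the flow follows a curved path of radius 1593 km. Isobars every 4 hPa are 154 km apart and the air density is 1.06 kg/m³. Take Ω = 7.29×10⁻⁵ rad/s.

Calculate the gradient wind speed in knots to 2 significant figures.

66 knots

Coriolis parameter at 40°S:
f = 2Ω sin φ = 2 × 7.29×10⁻⁵ × sin 40° = 9.37×10⁻⁵ s⁻¹
Pressure gradient: |∂P/∂n| = 400 Pa / 154000 m = 2.60×10⁻³ Pa/m
Geostrophic speed: V_g = |∂P/∂n|/(fρ) = 2.60×10⁻³/(9.37×10⁻⁵ × 1.06) = 26.1 m/s
Around a high, pressure-gradient force acts outward with centrifugal, so Coriolis balances both:
fV = (1/ρ)|∂P/∂n| + V²/R  →  V² − fR·V + fR·V_g = 0
With fR = 9.37×10⁻⁵ × 1593×10³ m = 149 m/s:
V = [fR − √((fR)² − 4 fR V_g)]/2 = [149 − √(149² − 4×149×26.1)]/2 = 33.8 m/s
Supergeostrophic (V > V_g = 26.1 m/s), as expected around a high.
Converting: 33.8 m/s × 1.944 = 66 knots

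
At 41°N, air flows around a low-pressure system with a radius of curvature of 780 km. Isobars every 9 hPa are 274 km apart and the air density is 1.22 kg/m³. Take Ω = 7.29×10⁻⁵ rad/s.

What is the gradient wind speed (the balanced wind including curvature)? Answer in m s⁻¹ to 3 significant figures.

Coriolis parameter at 41°N:
f = 2Ω sin φ = 2 × 7.29×10⁻⁵ × sin 41° = 9.57×10⁻⁵ s⁻¹
Pressure gradient: |∂P/∂n| = 900 Pa / 274000 m = 3.28×10⁻³ Pa/m
Geostrophic speed: V_g = |∂P/∂n|/(fρ) = 3.28×10⁻³/(9.57×10⁻⁵ × 1.22) = 28.1 m/s
Around a low, centrifugal force acts outward with Coriolis, so pressure-gradient force balances both:
(1/ρ)|∂P/∂n| = fV + V²/R  →  V² + fR·V − fR·V_g = 0
With fR = 9.57×10⁻⁵ × 780×10³ m = 74.6 m/s:
V = [−fR + √((fR)² + 4 fR V_g)]/2 = [−74.6 + √(74.6² + 4×74.6×28.1)]/2 = 21.8 m/s
Subgeostrophic (V < V_g = 28.1 m/s), as expected around a low.

21.8 m s⁻¹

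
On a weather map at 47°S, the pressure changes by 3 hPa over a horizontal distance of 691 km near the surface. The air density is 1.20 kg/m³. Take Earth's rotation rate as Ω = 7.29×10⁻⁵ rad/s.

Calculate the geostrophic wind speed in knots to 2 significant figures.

6.6 knots

Coriolis parameter at 47°S:
f = 2Ω sin φ = 2 × 7.29×10⁻⁵ × sin 47° = 1.07×10⁻⁴ s⁻¹
Pressure gradient: |∂P/∂n| = 300 Pa / 691000 m = 4.34×10⁻⁴ Pa/m
Geostrophic balance (pressure-gradient force = Coriolis force):
V_g = (1/(fρ)) |∂P/∂n| = 4.34×10⁻⁴ / (1.07×10⁻⁴ × 1.20) = 3.39 m/s
Converting: 3.39 m/s × 1.944 = 6.6 knots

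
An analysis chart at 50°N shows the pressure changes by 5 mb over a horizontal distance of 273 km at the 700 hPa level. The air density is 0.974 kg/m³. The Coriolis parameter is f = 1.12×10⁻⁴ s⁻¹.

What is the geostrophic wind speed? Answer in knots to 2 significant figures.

Pressure gradient: |∂P/∂n| = 500 Pa / 273000 m = 1.83×10⁻³ Pa/m
Geostrophic balance (pressure-gradient force = Coriolis force):
V_g = (1/(fρ)) |∂P/∂n| = 1.83×10⁻³ / (1.12×10⁻⁴ × 0.974) = 16.8 m/s
Converting: 16.8 m/s × 1.944 = 33 knots

33 knots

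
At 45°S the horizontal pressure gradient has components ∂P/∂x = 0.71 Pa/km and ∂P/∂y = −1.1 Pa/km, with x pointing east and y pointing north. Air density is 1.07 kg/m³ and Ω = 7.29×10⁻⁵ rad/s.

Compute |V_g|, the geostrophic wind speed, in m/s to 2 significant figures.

12 m/s

Coriolis parameter at 45°S:
f = 2Ω sin φ = 2 × 7.29×10⁻⁵ × sin 45° = 1.03×10⁻⁴ s⁻¹
In the Southern Hemisphere f is negative: f = −1.03×10⁻⁴ s⁻¹.
Component geostrophic relations (x east, y north):
u_g = −(1/(fρ)) ∂P/∂y,  v_g = (1/(fρ)) ∂P/∂x
u_g = −(−1.1×10⁻³)/(−1.03×10⁻⁴ × 1.07) = −9.97 m/s;  v_g = (0.71×10⁻³)/(−1.03×10⁻⁴ × 1.07) = −6.44 m/s
|V_g| = √(u_g² + v_g²) = 11.9 m/s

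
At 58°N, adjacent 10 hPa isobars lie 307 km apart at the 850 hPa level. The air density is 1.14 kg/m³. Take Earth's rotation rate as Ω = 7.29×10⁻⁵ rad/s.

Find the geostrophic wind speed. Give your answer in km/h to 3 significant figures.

83.2 km/h

Coriolis parameter at 58°N:
f = 2Ω sin φ = 2 × 7.29×10⁻⁵ × sin 58° = 1.24×10⁻⁴ s⁻¹
Pressure gradient: |∂P/∂n| = 1000 Pa / 307000 m = 3.26×10⁻³ Pa/m
Geostrophic balance (pressure-gradient force = Coriolis force):
V_g = (1/(fρ)) |∂P/∂n| = 3.26×10⁻³ / (1.24×10⁻⁴ × 1.14) = 23.1 m/s
Converting: 23.1 m/s × 3.6 = 83.2 km/h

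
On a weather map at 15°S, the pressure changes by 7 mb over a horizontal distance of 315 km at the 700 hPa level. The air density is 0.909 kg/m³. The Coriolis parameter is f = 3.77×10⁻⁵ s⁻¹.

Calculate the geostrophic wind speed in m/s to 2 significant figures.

65 m/s

Pressure gradient: |∂P/∂n| = 700 Pa / 315000 m = 2.22×10⁻³ Pa/m
Geostrophic balance (pressure-gradient force = Coriolis force):
V_g = (1/(fρ)) |∂P/∂n| = 2.22×10⁻³ / (3.77×10⁻⁵ × 0.909) = 64.8 m/s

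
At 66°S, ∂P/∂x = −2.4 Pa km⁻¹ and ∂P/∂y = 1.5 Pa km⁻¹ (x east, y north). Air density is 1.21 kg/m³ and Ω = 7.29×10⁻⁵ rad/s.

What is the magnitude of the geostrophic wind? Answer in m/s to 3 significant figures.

17.6 m/s

Coriolis parameter at 66°S:
f = 2Ω sin φ = 2 × 7.29×10⁻⁵ × sin 66° = 1.33×10⁻⁴ s⁻¹
In the Southern Hemisphere f is negative: f = −1.33×10⁻⁴ s⁻¹.
Component geostrophic relations (x east, y north):
u_g = −(1/(fρ)) ∂P/∂y,  v_g = (1/(fρ)) ∂P/∂x
u_g = −(1.5×10⁻³)/(−1.33×10⁻⁴ × 1.21) = 9.31 m/s;  v_g = (−2.4×10⁻³)/(−1.33×10⁻⁴ × 1.21) = 14.9 m/s
|V_g| = √(u_g² + v_g²) = 17.6 m/s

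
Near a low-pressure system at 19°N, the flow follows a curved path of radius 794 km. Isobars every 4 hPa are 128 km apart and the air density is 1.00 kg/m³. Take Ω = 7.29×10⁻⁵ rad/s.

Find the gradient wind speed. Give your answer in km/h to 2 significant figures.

Coriolis parameter at 19°N:
f = 2Ω sin φ = 2 × 7.29×10⁻⁵ × sin 19° = 4.75×10⁻⁵ s⁻¹
Pressure gradient: |∂P/∂n| = 400 Pa / 128000 m = 3.12×10⁻³ Pa/m
Geostrophic speed: V_g = |∂P/∂n|/(fρ) = 3.12×10⁻³/(4.75×10⁻⁵ × 1.00) = 65.8 m/s
Around a low, centrifugal force acts outward with Coriolis, so pressure-gradient force balances both:
(1/ρ)|∂P/∂n| = fV + V²/R  →  V² + fR·V − fR·V_g = 0
With fR = 4.75×10⁻⁵ × 794×10³ m = 37.7 m/s:
V = [−fR + √((fR)² + 4 fR V_g)]/2 = [−37.7 + √(37.7² + 4×37.7×65.8)]/2 = 34.4 m/s
Subgeostrophic (V < V_g = 65.8 m/s), as expected around a low.
Converting: 34.4 m/s × 3.6 = 120 km/h

120 km/h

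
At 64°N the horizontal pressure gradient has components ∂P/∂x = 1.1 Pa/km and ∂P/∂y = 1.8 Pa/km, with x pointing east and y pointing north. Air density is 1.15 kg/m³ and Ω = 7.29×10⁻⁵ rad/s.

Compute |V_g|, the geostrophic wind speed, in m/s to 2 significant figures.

Coriolis parameter at 64°N:
f = 2Ω sin φ = 2 × 7.29×10⁻⁵ × sin 64° = 1.31×10⁻⁴ s⁻¹
Component geostrophic relations (x east, y north):
u_g = −(1/(fρ)) ∂P/∂y,  v_g = (1/(fρ)) ∂P/∂x
u_g = −(1.8×10⁻³)/(1.31×10⁻⁴ × 1.15) = −11.9 m/s;  v_g = (1.1×10⁻³)/(1.31×10⁻⁴ × 1.15) = 7.30 m/s
|V_g| = √(u_g² + v_g²) = 14.0 m/s

14 m/s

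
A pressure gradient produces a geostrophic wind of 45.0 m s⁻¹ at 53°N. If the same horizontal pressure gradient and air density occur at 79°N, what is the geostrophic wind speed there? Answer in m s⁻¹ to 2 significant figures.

With the same pressure gradient and density, V_g ∝ 1/f ∝ 1/sin φ.
V₂ = V₁ · sin φ₁ / sin φ₂ = 45.0 × sin 53° / sin 79°
V₂ = 45.0 × 0.7986/0.9816 = 37 m s⁻¹

37 m s⁻¹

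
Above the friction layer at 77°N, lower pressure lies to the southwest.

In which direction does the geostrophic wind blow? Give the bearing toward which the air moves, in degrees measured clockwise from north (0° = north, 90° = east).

The pressure-gradient force points toward the southwest (bearing 225°).
Geostrophic balance: in the Northern Hemisphere the Coriolis force deflects motion to the right, so the geostrophic wind blows 90° to the right of the pressure-gradient force (low pressure on the left).
Rotating 225° by 90° clockwise gives 315° — the wind blows toward the northwest.

315°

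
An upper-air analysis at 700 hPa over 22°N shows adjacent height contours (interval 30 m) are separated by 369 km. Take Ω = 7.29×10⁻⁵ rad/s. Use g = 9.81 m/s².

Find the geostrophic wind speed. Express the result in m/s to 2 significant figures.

Coriolis parameter at 22°N:
f = 2Ω sin φ = 2 × 7.29×10⁻⁵ × sin 22° = 5.46×10⁻⁵ s⁻¹
Height gradient: |∂Z/∂n| = 30 m / 369000 m = 8.13×10⁻⁵
On a pressure surface, geostrophic balance gives V_g = (g/f)|∂Z/∂n|:
V_g = 9.81 × 8.13×10⁻⁵ / 5.46×10⁻⁵ = 14.6 m/s

15 m/s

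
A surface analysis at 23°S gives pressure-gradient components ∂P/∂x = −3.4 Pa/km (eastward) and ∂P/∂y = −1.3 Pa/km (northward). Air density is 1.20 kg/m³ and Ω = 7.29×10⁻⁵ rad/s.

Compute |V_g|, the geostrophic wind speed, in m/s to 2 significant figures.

Coriolis parameter at 23°S:
f = 2Ω sin φ = 2 × 7.29×10⁻⁵ × sin 23° = 5.70×10⁻⁵ s⁻¹
In the Southern Hemisphere f is negative: f = −5.70×10⁻⁵ s⁻¹.
Component geostrophic relations (x east, y north):
u_g = −(1/(fρ)) ∂P/∂y,  v_g = (1/(fρ)) ∂P/∂x
u_g = −(−1.3×10⁻³)/(−5.70×10⁻⁵ × 1.20) = −19.0 m/s;  v_g = (−3.4×10⁻³)/(−5.70×10⁻⁵ × 1.20) = 49.7 m/s
|V_g| = √(u_g² + v_g²) = 53.2 m/s

53 m/s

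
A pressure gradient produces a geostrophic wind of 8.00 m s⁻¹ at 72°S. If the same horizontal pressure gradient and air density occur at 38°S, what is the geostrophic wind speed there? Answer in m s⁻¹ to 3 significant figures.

12.4 m s⁻¹

With the same pressure gradient and density, V_g ∝ 1/f ∝ 1/sin φ.
V₂ = V₁ · sin φ₁ / sin φ₂ = 8.00 × sin 72° / sin 38°
V₂ = 8.00 × 0.9511/0.6157 = 12.4 m s⁻¹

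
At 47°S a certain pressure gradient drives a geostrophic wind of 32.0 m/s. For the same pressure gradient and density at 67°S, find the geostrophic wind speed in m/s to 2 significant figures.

With the same pressure gradient and density, V_g ∝ 1/f ∝ 1/sin φ.
V₂ = V₁ · sin φ₁ / sin φ₂ = 32.0 × sin 47° / sin 67°
V₂ = 32.0 × 0.7314/0.9205 = 25 m/s

25 m/s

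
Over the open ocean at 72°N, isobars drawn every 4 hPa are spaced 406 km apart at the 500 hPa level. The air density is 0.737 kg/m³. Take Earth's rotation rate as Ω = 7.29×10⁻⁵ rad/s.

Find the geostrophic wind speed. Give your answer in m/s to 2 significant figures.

9.6 m/s

Coriolis parameter at 72°N:
f = 2Ω sin φ = 2 × 7.29×10⁻⁵ × sin 72° = 1.39×10⁻⁴ s⁻¹
Pressure gradient: |∂P/∂n| = 400 Pa / 406000 m = 9.85×10⁻⁴ Pa/m
Geostrophic balance (pressure-gradient force = Coriolis force):
V_g = (1/(fρ)) |∂P/∂n| = 9.85×10⁻⁴ / (1.39×10⁻⁴ × 0.737) = 9.64 m/s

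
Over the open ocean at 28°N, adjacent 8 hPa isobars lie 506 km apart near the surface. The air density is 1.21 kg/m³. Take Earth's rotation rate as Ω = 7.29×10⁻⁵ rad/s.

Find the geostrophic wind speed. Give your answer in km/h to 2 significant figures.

Coriolis parameter at 28°N:
f = 2Ω sin φ = 2 × 7.29×10⁻⁵ × sin 28° = 6.84×10⁻⁵ s⁻¹
Pressure gradient: |∂P/∂n| = 800 Pa / 506000 m = 1.58×10⁻³ Pa/m
Geostrophic balance (pressure-gradient force = Coriolis force):
V_g = (1/(fρ)) |∂P/∂n| = 1.58×10⁻³ / (6.84×10⁻⁵ × 1.21) = 19.1 m/s
Converting: 19.1 m/s × 3.6 = 69 km/h

69 km/h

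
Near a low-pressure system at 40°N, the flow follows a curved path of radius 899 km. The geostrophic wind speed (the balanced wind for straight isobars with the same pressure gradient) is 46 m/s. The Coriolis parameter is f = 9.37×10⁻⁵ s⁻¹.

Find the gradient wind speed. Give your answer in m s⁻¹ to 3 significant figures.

33.0 m s⁻¹

Around a low, centrifugal force acts outward with Coriolis, so pressure-gradient force balances both:
(1/ρ)|∂P/∂n| = fV + V²/R  →  V² + fR·V − fR·V_g = 0
With fR = 9.37×10⁻⁵ × 899×10³ m = 84.2 m/s:
V = [−fR + √((fR)² + 4 fR V_g)]/2 = [−84.2 + √(84.2² + 4×84.2×46)]/2 = 33 m/s
Subgeostrophic (V < V_g = 46 m/s), as expected around a low.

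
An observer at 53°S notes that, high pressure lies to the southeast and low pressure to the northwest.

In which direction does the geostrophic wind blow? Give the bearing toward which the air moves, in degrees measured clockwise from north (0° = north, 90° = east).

The pressure-gradient force points toward the northwest (bearing 315°).
Geostrophic balance: in the Southern Hemisphere the Coriolis force deflects motion to the left, so the geostrophic wind blows 90° to the left of the pressure-gradient force (low pressure on the right).
Rotating 315° by 90° counterclockwise gives 225° — the wind blows toward the southwest.

225°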